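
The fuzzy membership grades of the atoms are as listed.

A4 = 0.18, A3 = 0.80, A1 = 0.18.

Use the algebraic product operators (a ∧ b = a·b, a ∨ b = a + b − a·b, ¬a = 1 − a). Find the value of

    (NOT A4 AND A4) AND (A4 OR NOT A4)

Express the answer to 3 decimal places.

NOT A4 = 1 − 0.1800 = 0.8200
NOT A4 AND A4 = a·b on (0.8200, 0.1800) = 0.1476
NOT A4 = 1 − 0.1800 = 0.8200
A4 OR NOT A4 = a + b − a·b on (0.1800, 0.8200) = 0.8524
(NOT A4 AND A4) AND (A4 OR NOT A4) = a·b on (0.1476, 0.8524) = 0.1258

0.126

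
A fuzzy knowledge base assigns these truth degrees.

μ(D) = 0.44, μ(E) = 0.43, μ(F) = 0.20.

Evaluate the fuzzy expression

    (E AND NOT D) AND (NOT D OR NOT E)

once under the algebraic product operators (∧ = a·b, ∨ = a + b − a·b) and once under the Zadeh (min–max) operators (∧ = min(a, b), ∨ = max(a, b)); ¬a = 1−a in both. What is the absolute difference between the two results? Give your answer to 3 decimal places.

0.235

Under algebraic product:
  NOT D = 1 − 0.4400 = 0.5600
  E AND NOT D = a·b on (0.4300, 0.5600) = 0.2408
  NOT D = 1 − 0.4400 = 0.5600
  NOT E = 1 − 0.4300 = 0.5700
  NOT D OR NOT E = a + b − a·b on (0.5600, 0.5700) = 0.8108
  (E AND NOT D) AND (NOT D OR NOT E) = a·b on (0.2408, 0.8108) = 0.1952
  → value = 0.1952
Under Zadeh (min–max):
  NOT D = 1 − 0.44 = 0.56
  E AND NOT D = min(a, b) on (0.43, 0.56) = 0.43
  NOT D = 1 − 0.44 = 0.56
  NOT E = 1 − 0.43 = 0.57
  NOT D OR NOT E = max(a, b) on (0.56, 0.57) = 0.57
  (E AND NOT D) AND (NOT D OR NOT E) = min(a, b) on (0.43, 0.57) = 0.43
  → value = 0.4300
|0.1952 − 0.4300| = 0.235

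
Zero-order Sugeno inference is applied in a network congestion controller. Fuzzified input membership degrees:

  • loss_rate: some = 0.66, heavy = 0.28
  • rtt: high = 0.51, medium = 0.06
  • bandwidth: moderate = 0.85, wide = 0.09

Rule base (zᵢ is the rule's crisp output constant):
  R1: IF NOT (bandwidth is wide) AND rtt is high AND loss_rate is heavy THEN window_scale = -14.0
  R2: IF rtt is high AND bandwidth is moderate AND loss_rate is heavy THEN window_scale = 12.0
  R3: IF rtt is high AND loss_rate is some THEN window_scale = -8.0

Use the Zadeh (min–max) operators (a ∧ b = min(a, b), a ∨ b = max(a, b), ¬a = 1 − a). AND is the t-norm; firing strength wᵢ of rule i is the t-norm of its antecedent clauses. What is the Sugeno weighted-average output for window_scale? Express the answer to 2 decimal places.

-4.34

R1 (z=-14.0): ¬wide=1−0.09=0.91, high=0.51, heavy=0.28; AND[min(a, b)] → w = 0.28
R2 (z=12.0): high=0.51, moderate=0.85, heavy=0.28; AND[min(a, b)] → w = 0.28
R3 (z=-8.0): high=0.51, some=0.66; AND[min(a, b)] → w = 0.51
Weighted average = (0.28·-14.0 + 0.28·12.0 + 0.51·-8.0) / (0.28 + 0.28 + 0.51)
  = -4.6400 / 1.0700 = -4.34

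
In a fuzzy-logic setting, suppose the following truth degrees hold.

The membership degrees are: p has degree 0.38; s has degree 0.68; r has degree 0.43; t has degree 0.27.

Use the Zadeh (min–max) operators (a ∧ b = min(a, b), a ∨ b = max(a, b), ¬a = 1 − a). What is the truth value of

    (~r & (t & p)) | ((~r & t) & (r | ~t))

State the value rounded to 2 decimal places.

~r = 1 − 0.43 = 0.57
t & p = min(a, b) on (0.27, 0.38) = 0.27
~r & (t & p) = min(a, b) on (0.57, 0.27) = 0.27
~r = 1 − 0.43 = 0.57
~r & t = min(a, b) on (0.57, 0.27) = 0.27
~t = 1 − 0.27 = 0.73
r | ~t = max(a, b) on (0.43, 0.73) = 0.73
(~r & t) & (r | ~t) = min(a, b) on (0.27, 0.73) = 0.27
(~r & (t & p)) | ((~r & t) & (r | ~t)) = max(a, b) on (0.27, 0.27) = 0.27

0.27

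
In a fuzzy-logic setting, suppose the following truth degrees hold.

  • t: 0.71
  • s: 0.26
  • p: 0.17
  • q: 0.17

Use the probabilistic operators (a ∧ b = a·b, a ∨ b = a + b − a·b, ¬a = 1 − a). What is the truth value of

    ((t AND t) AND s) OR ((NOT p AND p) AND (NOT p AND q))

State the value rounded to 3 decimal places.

0.148

t AND t = a·b on (0.7100, 0.7100) = 0.5041
(t AND t) AND s = a·b on (0.5041, 0.2600) = 0.1311
NOT p = 1 − 0.1700 = 0.8300
NOT p AND p = a·b on (0.8300, 0.1700) = 0.1411
NOT p = 1 − 0.1700 = 0.8300
NOT p AND q = a·b on (0.8300, 0.1700) = 0.1411
(NOT p AND p) AND (NOT p AND q) = a·b on (0.1411, 0.1411) = 0.0199
((t AND t) AND s) OR ((NOT p AND p) AND (NOT p AND q)) = a + b − a·b on (0.1311, 0.0199) = 0.1484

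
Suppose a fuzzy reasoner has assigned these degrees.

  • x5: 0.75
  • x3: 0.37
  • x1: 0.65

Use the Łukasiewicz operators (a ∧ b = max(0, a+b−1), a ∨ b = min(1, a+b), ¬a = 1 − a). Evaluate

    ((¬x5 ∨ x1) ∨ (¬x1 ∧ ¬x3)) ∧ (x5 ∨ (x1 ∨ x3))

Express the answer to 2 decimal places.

¬x5 = 1 − 0.75 = 0.25
¬x5 ∨ x1 = min(1, a+b) on (0.25, 0.65) = 0.90
¬x1 = 1 − 0.65 = 0.35
¬x3 = 1 − 0.37 = 0.63
¬x1 ∧ ¬x3 = max(0, a+b−1) on (0.35, 0.63) = 0.00
(¬x5 ∨ x1) ∨ (¬x1 ∧ ¬x3) = min(1, a+b) on (0.90, 0.00) = 0.90
x1 ∨ x3 = min(1, a+b) on (0.65, 0.37) = 1.00
x5 ∨ (x1 ∨ x3) = min(1, a+b) on (0.75, 1.00) = 1.00
((¬x5 ∨ x1) ∨ (¬x1 ∧ ¬x3)) ∧ (x5 ∨ (x1 ∨ x3)) = max(0, a+b−1) on (0.90, 1.00) = 0.90

0.90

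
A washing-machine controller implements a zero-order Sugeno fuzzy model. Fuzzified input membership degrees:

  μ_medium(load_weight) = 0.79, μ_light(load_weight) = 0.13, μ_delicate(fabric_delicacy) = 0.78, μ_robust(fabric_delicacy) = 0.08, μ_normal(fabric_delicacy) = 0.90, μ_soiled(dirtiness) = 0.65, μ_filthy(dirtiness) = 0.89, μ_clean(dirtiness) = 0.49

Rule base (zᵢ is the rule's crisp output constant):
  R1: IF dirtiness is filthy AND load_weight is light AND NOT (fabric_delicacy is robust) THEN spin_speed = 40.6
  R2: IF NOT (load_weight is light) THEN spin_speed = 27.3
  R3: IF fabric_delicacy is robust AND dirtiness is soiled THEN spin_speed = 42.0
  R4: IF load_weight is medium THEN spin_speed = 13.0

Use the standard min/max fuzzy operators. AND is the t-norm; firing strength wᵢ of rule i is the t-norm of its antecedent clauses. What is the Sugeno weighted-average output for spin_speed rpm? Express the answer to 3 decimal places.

22.812

R1 (z=40.6): filthy=0.89, light=0.13, ¬robust=1−0.08=0.92; AND[min(a, b)] → w = 0.13
R2 (z=27.3): ¬light=1−0.13=0.87 → w = 0.87
R3 (z=42.0): robust=0.08, soiled=0.65; AND[min(a, b)] → w = 0.08
R4 (z=13.0): medium=0.79 → w = 0.79
Weighted average = (0.13·40.6 + 0.87·27.3 + 0.08·42.0 + 0.79·13.0) / (0.13 + 0.87 + 0.08 + 0.79)
  = 42.6590 / 1.8700 = 22.812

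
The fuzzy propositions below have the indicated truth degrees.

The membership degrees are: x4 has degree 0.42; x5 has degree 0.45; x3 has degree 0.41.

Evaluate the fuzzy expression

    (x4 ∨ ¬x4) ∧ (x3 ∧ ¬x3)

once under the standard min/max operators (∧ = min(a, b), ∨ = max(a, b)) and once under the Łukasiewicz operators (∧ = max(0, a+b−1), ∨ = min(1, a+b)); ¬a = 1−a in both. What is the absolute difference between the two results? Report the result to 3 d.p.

0.410

Under standard min/max:
  ¬x4 = 1 − 0.42 = 0.58
  x4 ∨ ¬x4 = max(a, b) on (0.42, 0.58) = 0.58
  ¬x3 = 1 − 0.41 = 0.59
  x3 ∧ ¬x3 = min(a, b) on (0.41, 0.59) = 0.41
  (x4 ∨ ¬x4) ∧ (x3 ∧ ¬x3) = min(a, b) on (0.58, 0.41) = 0.41
  → value = 0.4100
Under Łukasiewicz:
  ¬x4 = 1 − 0.42 = 0.58
  x4 ∨ ¬x4 = min(1, a+b) on (0.42, 0.58) = 1.00
  ¬x3 = 1 − 0.41 = 0.59
  x3 ∧ ¬x3 = max(0, a+b−1) on (0.41, 0.59) = 0.00
  (x4 ∨ ¬x4) ∧ (x3 ∧ ¬x3) = max(0, a+b−1) on (1.00, 0.00) = 0.00
  → value = 0.0000
|0.4100 − 0.0000| = 0.410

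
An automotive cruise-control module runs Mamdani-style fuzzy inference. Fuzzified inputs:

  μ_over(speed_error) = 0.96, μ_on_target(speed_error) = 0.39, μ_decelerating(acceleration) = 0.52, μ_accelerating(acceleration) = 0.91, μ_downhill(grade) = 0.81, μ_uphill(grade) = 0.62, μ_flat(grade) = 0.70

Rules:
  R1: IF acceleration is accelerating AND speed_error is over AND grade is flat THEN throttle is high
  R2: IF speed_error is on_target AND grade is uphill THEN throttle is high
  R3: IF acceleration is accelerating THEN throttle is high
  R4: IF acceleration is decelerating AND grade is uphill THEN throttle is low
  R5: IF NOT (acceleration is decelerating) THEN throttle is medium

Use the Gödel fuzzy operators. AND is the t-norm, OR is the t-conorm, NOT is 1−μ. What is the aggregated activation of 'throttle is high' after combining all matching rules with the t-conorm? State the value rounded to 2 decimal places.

R1: accelerating=0.91, over=0.96, flat=0.70; AND[min(a, b)] → w = 0.70
R2: on_target=0.39, uphill=0.62; AND[min(a, b)] → w = 0.39
R3: accelerating=0.91 → w = 0.91
R4: decelerating=0.52, uphill=0.62; AND[min(a, b)] → w = 0.52
R5: ¬decelerating=1−0.52=0.48 → w = 0.48
Rules with consequent 'high': {R1, R2, R3} → strengths 0.70, 0.39, 0.91
Aggregate via t-conorm [max(a, b)]: 0.91

0.91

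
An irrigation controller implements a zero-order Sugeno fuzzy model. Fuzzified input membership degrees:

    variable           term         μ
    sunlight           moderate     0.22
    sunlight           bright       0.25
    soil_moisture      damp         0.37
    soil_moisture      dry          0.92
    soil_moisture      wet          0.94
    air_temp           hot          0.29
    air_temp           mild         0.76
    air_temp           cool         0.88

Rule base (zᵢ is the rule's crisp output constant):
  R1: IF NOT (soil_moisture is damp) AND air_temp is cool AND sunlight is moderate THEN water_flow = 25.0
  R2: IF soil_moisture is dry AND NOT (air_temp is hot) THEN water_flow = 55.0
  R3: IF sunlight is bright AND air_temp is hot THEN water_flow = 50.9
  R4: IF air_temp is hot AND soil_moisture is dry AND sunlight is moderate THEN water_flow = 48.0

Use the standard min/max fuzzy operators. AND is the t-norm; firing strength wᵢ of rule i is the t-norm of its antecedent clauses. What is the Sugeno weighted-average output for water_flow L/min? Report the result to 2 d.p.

48.45

R1 (z=25.0): ¬damp=1−0.37=0.63, cool=0.88, moderate=0.22; AND[min(a, b)] → w = 0.22
R2 (z=55.0): dry=0.92, ¬hot=1−0.29=0.71; AND[min(a, b)] → w = 0.71
R3 (z=50.9): bright=0.25, hot=0.29; AND[min(a, b)] → w = 0.25
R4 (z=48.0): hot=0.29, dry=0.92, moderate=0.22; AND[min(a, b)] → w = 0.22
Weighted average = (0.22·25.0 + 0.71·55.0 + 0.25·50.9 + 0.22·48.0) / (0.22 + 0.71 + 0.25 + 0.22)
  = 67.8350 / 1.4000 = 48.45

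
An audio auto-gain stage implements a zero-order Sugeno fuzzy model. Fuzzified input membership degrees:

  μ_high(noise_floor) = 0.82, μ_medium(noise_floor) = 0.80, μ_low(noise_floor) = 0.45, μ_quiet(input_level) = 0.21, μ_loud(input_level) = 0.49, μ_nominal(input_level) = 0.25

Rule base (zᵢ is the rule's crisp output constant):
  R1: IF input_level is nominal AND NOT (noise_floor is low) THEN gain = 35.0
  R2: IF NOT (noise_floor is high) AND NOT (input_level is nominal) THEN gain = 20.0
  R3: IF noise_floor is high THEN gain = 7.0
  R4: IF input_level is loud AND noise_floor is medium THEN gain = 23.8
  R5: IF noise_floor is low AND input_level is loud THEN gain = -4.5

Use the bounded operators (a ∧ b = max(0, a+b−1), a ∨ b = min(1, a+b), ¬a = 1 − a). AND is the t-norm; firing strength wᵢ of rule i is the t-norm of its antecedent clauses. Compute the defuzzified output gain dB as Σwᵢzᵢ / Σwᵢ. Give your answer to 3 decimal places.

11.389

R1 (z=35.0): nominal=0.25, ¬low=1−0.45=0.55; AND[max(0, a+b−1)] → w = 0.00
R2 (z=20.0): ¬high=1−0.82=0.18, ¬nominal=1−0.25=0.75; AND[max(0, a+b−1)] → w = 0.00
R3 (z=7.0): high=0.82 → w = 0.82
R4 (z=23.8): loud=0.49, medium=0.80; AND[max(0, a+b−1)] → w = 0.29
R5 (z=-4.5): low=0.45, loud=0.49; AND[max(0, a+b−1)] → w = 0.00
Weighted average = (0.00·35.0 + 0.00·20.0 + 0.82·7.0 + 0.29·23.8 + 0.00·-4.5) / (0.00 + 0.00 + 0.82 + 0.29 + 0.00)
  = 12.6420 / 1.1100 = 11.389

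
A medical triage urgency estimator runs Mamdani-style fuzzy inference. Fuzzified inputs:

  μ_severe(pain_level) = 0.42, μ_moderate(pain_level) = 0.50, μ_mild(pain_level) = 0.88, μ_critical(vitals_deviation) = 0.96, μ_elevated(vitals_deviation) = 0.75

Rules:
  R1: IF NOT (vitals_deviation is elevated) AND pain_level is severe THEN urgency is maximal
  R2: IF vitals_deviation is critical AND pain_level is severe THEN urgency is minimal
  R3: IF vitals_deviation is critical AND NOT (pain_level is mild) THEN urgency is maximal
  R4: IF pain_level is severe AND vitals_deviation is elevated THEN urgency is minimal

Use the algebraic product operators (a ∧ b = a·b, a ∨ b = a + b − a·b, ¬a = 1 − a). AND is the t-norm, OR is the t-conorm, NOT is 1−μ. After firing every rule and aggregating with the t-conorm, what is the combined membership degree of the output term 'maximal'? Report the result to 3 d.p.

R1: ¬elevated=1−0.75=0.25, severe=0.42; AND[a·b] → w = 0.1050
R2: critical=0.96, severe=0.42; AND[a·b] → w = 0.4032
R3: critical=0.96, ¬mild=1−0.88=0.12; AND[a·b] → w = 0.1152
R4: severe=0.42, elevated=0.75; AND[a·b] → w = 0.3150
Rules with consequent 'maximal': {R1, R3} → strengths 0.1050, 0.1152
Aggregate via t-conorm [a + b − a·b]: 0.2081

0.208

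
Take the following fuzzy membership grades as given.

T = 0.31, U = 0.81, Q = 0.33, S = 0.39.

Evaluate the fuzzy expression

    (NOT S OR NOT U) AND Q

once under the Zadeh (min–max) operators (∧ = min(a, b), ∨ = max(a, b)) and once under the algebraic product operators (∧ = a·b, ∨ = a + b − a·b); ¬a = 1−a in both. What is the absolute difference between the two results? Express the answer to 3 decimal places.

0.104

Under Zadeh (min–max):
  NOT S = 1 − 0.39 = 0.61
  NOT U = 1 − 0.81 = 0.19
  NOT S OR NOT U = max(a, b) on (0.61, 0.19) = 0.61
  (NOT S OR NOT U) AND Q = min(a, b) on (0.61, 0.33) = 0.33
  → value = 0.3300
Under algebraic product:
  NOT S = 1 − 0.3900 = 0.6100
  NOT U = 1 − 0.8100 = 0.1900
  NOT S OR NOT U = a + b − a·b on (0.6100, 0.1900) = 0.6841
  (NOT S OR NOT U) AND Q = a·b on (0.6841, 0.3300) = 0.2258
  → value = 0.2258
|0.3300 − 0.2258| = 0.104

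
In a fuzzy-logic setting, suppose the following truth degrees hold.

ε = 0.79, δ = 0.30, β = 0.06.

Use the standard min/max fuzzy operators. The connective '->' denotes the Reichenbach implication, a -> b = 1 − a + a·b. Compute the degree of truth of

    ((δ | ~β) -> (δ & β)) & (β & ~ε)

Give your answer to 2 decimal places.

~β = 1 − 0.06 = 0.94
δ | ~β = max(a, b) on (0.30, 0.94) = 0.94
δ & β = min(a, b) on (0.30, 0.06) = 0.06
(δ | ~β) -> (δ & β)  [Reichenbach: 1 − a + a·b] with a=0.94, b=0.06 → 0.12
~ε = 1 − 0.79 = 0.21
β & ~ε = min(a, b) on (0.06, 0.21) = 0.06
((δ | ~β) -> (δ & β)) & (β & ~ε) = min(a, b) on (0.12, 0.06) = 0.06

0.06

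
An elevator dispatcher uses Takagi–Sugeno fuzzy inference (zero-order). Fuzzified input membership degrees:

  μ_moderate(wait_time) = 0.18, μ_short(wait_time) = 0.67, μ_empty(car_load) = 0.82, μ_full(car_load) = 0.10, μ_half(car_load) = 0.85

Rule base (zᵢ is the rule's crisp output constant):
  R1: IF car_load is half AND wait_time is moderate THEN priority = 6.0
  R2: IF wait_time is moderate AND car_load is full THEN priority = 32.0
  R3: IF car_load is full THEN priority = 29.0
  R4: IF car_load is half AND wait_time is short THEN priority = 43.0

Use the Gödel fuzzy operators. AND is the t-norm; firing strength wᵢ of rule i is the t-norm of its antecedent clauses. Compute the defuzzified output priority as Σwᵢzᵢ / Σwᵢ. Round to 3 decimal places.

R1 (z=6.0): half=0.85, moderate=0.18; AND[min(a, b)] → w = 0.18
R2 (z=32.0): moderate=0.18, full=0.10; AND[min(a, b)] → w = 0.10
R3 (z=29.0): full=0.10 → w = 0.10
R4 (z=43.0): half=0.85, short=0.67; AND[min(a, b)] → w = 0.67
Weighted average = (0.18·6.0 + 0.10·32.0 + 0.10·29.0 + 0.67·43.0) / (0.18 + 0.10 + 0.10 + 0.67)
  = 35.9900 / 1.0500 = 34.276

34.276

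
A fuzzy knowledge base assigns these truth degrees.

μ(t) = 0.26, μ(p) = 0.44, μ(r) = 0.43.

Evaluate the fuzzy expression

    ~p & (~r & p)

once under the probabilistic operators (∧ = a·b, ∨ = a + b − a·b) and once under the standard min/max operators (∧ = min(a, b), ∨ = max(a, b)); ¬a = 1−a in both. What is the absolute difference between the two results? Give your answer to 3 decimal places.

0.300

Under probabilistic:
  ~p = 1 − 0.4400 = 0.5600
  ~r = 1 − 0.4300 = 0.5700
  ~r & p = a·b on (0.5700, 0.4400) = 0.2508
  ~p & (~r & p) = a·b on (0.5600, 0.2508) = 0.1404
  → value = 0.1404
Under standard min/max:
  ~p = 1 − 0.44 = 0.56
  ~r = 1 − 0.43 = 0.57
  ~r & p = min(a, b) on (0.57, 0.44) = 0.44
  ~p & (~r & p) = min(a, b) on (0.56, 0.44) = 0.44
  → value = 0.4400
|0.1404 − 0.4400| = 0.300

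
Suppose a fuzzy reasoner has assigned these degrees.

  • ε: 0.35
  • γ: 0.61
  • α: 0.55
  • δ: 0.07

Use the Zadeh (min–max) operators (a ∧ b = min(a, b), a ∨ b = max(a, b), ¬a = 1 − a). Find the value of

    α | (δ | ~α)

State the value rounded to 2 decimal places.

0.55

~α = 1 − 0.55 = 0.45
δ | ~α = max(a, b) on (0.07, 0.45) = 0.45
α | (δ | ~α) = max(a, b) on (0.55, 0.45) = 0.55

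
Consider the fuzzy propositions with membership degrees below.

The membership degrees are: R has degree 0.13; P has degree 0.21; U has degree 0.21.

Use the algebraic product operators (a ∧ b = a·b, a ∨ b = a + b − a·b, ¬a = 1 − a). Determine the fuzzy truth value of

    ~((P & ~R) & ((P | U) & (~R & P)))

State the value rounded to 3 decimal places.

0.987

~R = 1 − 0.1300 = 0.8700
P & ~R = a·b on (0.2100, 0.8700) = 0.1827
P | U = a + b − a·b on (0.2100, 0.2100) = 0.3759
~R = 1 − 0.1300 = 0.8700
~R & P = a·b on (0.8700, 0.2100) = 0.1827
(P | U) & (~R & P) = a·b on (0.3759, 0.1827) = 0.0687
(P & ~R) & ((P | U) & (~R & P)) = a·b on (0.1827, 0.0687) = 0.0125
~((P & ~R) & ((P | U) & (~R & P))) = 1 − 0.0125 = 0.9875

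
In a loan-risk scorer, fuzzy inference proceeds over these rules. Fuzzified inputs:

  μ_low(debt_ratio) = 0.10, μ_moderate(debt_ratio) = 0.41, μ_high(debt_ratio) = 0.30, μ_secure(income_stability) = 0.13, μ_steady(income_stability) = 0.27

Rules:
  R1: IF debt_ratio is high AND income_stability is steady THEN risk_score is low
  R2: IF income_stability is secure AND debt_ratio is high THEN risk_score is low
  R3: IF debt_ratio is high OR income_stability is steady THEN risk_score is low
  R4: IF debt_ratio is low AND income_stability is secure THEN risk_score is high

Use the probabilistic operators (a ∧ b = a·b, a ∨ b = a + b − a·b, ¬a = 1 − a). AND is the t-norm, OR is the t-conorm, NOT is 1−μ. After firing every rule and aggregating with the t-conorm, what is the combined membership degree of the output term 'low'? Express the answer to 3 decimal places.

R1: high=0.30, steady=0.27; AND[a·b] → w = 0.0810
R2: secure=0.13, high=0.30; AND[a·b] → w = 0.0390
R3: high=0.30, steady=0.27; OR[a + b − a·b] → w = 0.4890
R4: low=0.10, secure=0.13; AND[a·b] → w = 0.0130
Rules with consequent 'low': {R1, R2, R3} → strengths 0.0810, 0.0390, 0.4890
Aggregate via t-conorm [a + b − a·b]: 0.5487

0.549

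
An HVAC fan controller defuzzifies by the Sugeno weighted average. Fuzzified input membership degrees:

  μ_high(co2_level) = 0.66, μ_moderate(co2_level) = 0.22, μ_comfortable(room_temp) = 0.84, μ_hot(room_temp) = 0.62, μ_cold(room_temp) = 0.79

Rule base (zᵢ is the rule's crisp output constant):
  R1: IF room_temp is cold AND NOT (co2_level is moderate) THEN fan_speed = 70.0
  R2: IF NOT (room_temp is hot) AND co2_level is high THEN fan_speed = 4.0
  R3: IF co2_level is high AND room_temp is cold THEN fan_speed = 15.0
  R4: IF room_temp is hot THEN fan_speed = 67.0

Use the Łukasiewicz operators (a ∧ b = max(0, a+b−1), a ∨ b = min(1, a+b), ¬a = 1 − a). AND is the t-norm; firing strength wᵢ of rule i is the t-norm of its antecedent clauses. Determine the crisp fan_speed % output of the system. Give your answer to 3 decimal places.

52.589

R1 (z=70.0): cold=0.79, ¬moderate=1−0.22=0.78; AND[max(0, a+b−1)] → w = 0.57
R2 (z=4.0): ¬hot=1−0.62=0.38, high=0.66; AND[max(0, a+b−1)] → w = 0.04
R3 (z=15.0): high=0.66, cold=0.79; AND[max(0, a+b−1)] → w = 0.45
R4 (z=67.0): hot=0.62 → w = 0.62
Weighted average = (0.57·70.0 + 0.04·4.0 + 0.45·15.0 + 0.62·67.0) / (0.57 + 0.04 + 0.45 + 0.62)
  = 88.3500 / 1.6800 = 52.589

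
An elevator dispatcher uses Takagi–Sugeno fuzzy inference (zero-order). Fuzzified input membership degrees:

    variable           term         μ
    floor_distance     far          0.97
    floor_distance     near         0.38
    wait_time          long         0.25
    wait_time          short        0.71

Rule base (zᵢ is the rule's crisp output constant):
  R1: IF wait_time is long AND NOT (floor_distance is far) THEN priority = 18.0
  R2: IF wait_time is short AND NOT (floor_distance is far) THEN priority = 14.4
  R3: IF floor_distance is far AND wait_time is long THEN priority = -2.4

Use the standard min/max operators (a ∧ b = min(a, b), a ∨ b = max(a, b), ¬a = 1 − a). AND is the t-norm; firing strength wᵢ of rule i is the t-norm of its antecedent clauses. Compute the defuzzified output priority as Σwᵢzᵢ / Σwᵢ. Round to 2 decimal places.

R1 (z=18.0): long=0.25, ¬far=1−0.97=0.03; AND[min(a, b)] → w = 0.03
R2 (z=14.4): short=0.71, ¬far=1−0.97=0.03; AND[min(a, b)] → w = 0.03
R3 (z=-2.4): far=0.97, long=0.25; AND[min(a, b)] → w = 0.25
Weighted average = (0.03·18.0 + 0.03·14.4 + 0.25·-2.4) / (0.03 + 0.03 + 0.25)
  = 0.3720 / 0.3100 = 1.20

1.20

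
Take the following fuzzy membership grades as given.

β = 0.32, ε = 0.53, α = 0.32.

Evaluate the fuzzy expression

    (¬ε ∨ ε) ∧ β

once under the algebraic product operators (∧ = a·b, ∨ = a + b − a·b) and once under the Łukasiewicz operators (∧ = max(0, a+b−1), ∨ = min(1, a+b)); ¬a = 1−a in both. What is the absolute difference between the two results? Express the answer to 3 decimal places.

0.080

Under algebraic product:
  ¬ε = 1 − 0.5300 = 0.4700
  ¬ε ∨ ε = a + b − a·b on (0.4700, 0.5300) = 0.7509
  (¬ε ∨ ε) ∧ β = a·b on (0.7509, 0.3200) = 0.2403
  → value = 0.2403
Under Łukasiewicz:
  ¬ε = 1 − 0.53 = 0.47
  ¬ε ∨ ε = min(1, a+b) on (0.47, 0.53) = 1.00
  (¬ε ∨ ε) ∧ β = max(0, a+b−1) on (1.00, 0.32) = 0.32
  → value = 0.3200
|0.2403 − 0.3200| = 0.080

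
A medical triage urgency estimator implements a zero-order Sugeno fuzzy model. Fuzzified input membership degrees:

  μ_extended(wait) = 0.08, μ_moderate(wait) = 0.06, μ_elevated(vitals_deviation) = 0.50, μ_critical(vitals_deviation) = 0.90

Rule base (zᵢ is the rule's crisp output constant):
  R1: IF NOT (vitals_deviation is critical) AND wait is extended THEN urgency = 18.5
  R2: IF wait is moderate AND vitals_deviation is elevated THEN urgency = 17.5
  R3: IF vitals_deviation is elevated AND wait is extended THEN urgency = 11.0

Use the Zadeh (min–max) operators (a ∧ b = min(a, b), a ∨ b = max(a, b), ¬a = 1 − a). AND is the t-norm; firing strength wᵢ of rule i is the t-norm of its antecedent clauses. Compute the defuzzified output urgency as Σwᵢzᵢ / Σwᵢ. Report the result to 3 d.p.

15.500

R1 (z=18.5): ¬critical=1−0.90=0.10, extended=0.08; AND[min(a, b)] → w = 0.08
R2 (z=17.5): moderate=0.06, elevated=0.50; AND[min(a, b)] → w = 0.06
R3 (z=11.0): elevated=0.50, extended=0.08; AND[min(a, b)] → w = 0.08
Weighted average = (0.08·18.5 + 0.06·17.5 + 0.08·11.0) / (0.08 + 0.06 + 0.08)
  = 3.4100 / 0.2200 = 15.500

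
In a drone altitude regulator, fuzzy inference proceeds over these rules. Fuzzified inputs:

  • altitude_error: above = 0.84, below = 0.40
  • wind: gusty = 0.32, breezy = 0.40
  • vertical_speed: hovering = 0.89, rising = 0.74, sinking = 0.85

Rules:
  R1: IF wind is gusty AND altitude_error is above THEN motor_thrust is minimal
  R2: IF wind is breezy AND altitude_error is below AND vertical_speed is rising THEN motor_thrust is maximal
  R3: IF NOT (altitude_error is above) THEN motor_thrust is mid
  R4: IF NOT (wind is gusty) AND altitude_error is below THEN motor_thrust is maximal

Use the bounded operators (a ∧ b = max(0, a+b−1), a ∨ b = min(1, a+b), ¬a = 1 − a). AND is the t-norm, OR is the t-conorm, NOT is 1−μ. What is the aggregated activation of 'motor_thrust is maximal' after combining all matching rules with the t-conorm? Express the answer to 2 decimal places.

R1: gusty=0.32, above=0.84; AND[max(0, a+b−1)] → w = 0.16
R2: breezy=0.40, below=0.40, rising=0.74; AND[max(0, a+b−1)] → w = 0.00
R3: ¬above=1−0.84=0.16 → w = 0.16
R4: ¬gusty=1−0.32=0.68, below=0.40; AND[max(0, a+b−1)] → w = 0.08
Rules with consequent 'maximal': {R2, R4} → strengths 0.00, 0.08
Aggregate via t-conorm [min(1, a+b)]: 0.08

0.08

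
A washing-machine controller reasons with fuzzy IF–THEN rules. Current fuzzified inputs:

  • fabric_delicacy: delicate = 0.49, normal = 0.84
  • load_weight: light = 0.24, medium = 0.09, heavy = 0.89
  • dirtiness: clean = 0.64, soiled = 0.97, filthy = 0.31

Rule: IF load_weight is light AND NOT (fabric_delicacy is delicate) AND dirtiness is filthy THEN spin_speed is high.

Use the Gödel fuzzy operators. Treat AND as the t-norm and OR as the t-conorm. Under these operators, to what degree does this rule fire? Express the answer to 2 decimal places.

0.24

firing strength: light=0.24, ¬delicate=1−0.49=0.51, filthy=0.31; AND[min(a, b)] → w = 0.24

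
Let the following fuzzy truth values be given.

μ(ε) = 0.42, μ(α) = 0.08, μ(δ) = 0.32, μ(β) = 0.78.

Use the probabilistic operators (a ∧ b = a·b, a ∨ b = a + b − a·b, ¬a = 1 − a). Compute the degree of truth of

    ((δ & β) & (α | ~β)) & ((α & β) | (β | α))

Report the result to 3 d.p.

δ & β = a·b on (0.3200, 0.7800) = 0.2496
~β = 1 − 0.7800 = 0.2200
α | ~β = a + b − a·b on (0.0800, 0.2200) = 0.2824
(δ & β) & (α | ~β) = a·b on (0.2496, 0.2824) = 0.0705
α & β = a·b on (0.0800, 0.7800) = 0.0624
β | α = a + b − a·b on (0.7800, 0.0800) = 0.7976
(α & β) | (β | α) = a + b − a·b on (0.0624, 0.7976) = 0.8102
((δ & β) & (α | ~β)) & ((α & β) | (β | α)) = a·b on (0.0705, 0.8102) = 0.0571

0.057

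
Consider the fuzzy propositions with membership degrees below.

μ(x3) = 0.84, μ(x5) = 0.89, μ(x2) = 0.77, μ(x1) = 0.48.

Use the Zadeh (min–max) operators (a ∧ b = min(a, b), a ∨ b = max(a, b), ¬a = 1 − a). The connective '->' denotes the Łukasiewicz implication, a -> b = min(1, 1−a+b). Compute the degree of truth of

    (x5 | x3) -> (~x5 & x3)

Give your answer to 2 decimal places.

0.22

x5 | x3 = max(a, b) on (0.89, 0.84) = 0.89
~x5 = 1 − 0.89 = 0.11
~x5 & x3 = min(a, b) on (0.11, 0.84) = 0.11
(x5 | x3) -> (~x5 & x3)  [Łukasiewicz: min(1, 1−a+b)] with a=0.89, b=0.11 → 0.22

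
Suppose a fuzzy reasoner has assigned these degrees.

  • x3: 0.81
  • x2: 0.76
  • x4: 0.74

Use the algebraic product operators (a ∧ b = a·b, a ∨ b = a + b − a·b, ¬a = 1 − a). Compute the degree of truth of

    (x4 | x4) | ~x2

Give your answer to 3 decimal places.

x4 | x4 = a + b − a·b on (0.7400, 0.7400) = 0.9324
~x2 = 1 − 0.7600 = 0.2400
(x4 | x4) | ~x2 = a + b − a·b on (0.9324, 0.2400) = 0.9486

0.949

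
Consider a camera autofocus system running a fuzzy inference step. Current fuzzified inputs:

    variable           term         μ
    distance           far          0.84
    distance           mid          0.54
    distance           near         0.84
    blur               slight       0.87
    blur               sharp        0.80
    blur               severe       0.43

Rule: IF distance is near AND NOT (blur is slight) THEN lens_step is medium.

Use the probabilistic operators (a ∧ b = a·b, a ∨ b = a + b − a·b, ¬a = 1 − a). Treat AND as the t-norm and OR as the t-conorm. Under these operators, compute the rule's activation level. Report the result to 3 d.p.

firing strength: near=0.84, ¬slight=1−0.87=0.13; AND[a·b] → w = 0.1092

0.109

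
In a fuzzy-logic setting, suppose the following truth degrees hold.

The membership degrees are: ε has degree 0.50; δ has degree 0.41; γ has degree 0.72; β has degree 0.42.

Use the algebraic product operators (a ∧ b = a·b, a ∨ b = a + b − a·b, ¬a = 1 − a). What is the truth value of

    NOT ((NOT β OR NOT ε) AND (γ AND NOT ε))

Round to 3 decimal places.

NOT β = 1 − 0.4200 = 0.5800
NOT ε = 1 − 0.5000 = 0.5000
NOT β OR NOT ε = a + b − a·b on (0.5800, 0.5000) = 0.7900
NOT ε = 1 − 0.5000 = 0.5000
γ AND NOT ε = a·b on (0.7200, 0.5000) = 0.3600
(NOT β OR NOT ε) AND (γ AND NOT ε) = a·b on (0.7900, 0.3600) = 0.2844
NOT ((NOT β OR NOT ε) AND (γ AND NOT ε)) = 1 − 0.2844 = 0.7156

0.716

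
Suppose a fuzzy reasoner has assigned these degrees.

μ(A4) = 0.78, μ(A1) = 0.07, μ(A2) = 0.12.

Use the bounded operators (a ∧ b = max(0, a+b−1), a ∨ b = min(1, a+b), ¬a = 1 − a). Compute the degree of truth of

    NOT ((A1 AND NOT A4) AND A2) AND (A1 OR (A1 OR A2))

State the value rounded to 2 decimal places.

0.26

NOT A4 = 1 − 0.78 = 0.22
A1 AND NOT A4 = max(0, a+b−1) on (0.07, 0.22) = 0.00
(A1 AND NOT A4) AND A2 = max(0, a+b−1) on (0.00, 0.12) = 0.00
NOT ((A1 AND NOT A4) AND A2) = 1 − 0.00 = 1.00
A1 OR A2 = min(1, a+b) on (0.07, 0.12) = 0.19
A1 OR (A1 OR A2) = min(1, a+b) on (0.07, 0.19) = 0.26
NOT ((A1 AND NOT A4) AND A2) AND (A1 OR (A1 OR A2)) = max(0, a+b−1) on (1.00, 0.26) = 0.26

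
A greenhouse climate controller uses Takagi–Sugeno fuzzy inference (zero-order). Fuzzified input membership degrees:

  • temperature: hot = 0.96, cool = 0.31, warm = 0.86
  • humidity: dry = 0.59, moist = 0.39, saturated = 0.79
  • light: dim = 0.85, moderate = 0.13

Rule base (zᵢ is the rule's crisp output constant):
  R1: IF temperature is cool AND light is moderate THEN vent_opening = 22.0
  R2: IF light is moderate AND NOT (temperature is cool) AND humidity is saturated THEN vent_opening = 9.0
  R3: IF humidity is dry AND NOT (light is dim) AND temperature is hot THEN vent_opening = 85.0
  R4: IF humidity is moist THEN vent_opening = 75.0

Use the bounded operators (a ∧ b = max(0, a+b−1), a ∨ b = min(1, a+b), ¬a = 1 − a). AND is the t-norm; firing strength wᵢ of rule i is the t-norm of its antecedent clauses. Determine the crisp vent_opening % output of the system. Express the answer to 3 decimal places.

75.000

R1 (z=22.0): cool=0.31, moderate=0.13; AND[max(0, a+b−1)] → w = 0.00
R2 (z=9.0): moderate=0.13, ¬cool=1−0.31=0.69, saturated=0.79; AND[max(0, a+b−1)] → w = 0.00
R3 (z=85.0): dry=0.59, ¬dim=1−0.85=0.15, hot=0.96; AND[max(0, a+b−1)] → w = 0.00
R4 (z=75.0): moist=0.39 → w = 0.39
Weighted average = (0.00·22.0 + 0.00·9.0 + 0.00·85.0 + 0.39·75.0) / (0.00 + 0.00 + 0.00 + 0.39)
  = 29.2500 / 0.3900 = 75.000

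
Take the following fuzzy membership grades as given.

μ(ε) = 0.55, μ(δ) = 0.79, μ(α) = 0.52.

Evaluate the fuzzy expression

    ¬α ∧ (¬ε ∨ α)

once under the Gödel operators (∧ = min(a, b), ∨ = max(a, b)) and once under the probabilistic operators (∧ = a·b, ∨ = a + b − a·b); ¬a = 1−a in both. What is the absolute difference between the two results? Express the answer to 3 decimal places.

Under Gödel:
  ¬α = 1 − 0.52 = 0.48
  ¬ε = 1 − 0.55 = 0.45
  ¬ε ∨ α = max(a, b) on (0.45, 0.52) = 0.52
  ¬α ∧ (¬ε ∨ α) = min(a, b) on (0.48, 0.52) = 0.48
  → value = 0.4800
Under probabilistic:
  ¬α = 1 − 0.5200 = 0.4800
  ¬ε = 1 − 0.5500 = 0.4500
  ¬ε ∨ α = a + b − a·b on (0.4500, 0.5200) = 0.7360
  ¬α ∧ (¬ε ∨ α) = a·b on (0.4800, 0.7360) = 0.3533
  → value = 0.3533
|0.4800 − 0.3533| = 0.127

0.127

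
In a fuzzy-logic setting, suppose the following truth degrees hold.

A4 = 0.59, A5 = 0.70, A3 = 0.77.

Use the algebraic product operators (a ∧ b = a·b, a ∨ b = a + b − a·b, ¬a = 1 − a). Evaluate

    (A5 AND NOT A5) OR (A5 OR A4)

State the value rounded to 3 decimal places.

0.903

NOT A5 = 1 − 0.7000 = 0.3000
A5 AND NOT A5 = a·b on (0.7000, 0.3000) = 0.2100
A5 OR A4 = a + b − a·b on (0.7000, 0.5900) = 0.8770
(A5 AND NOT A5) OR (A5 OR A4) = a + b − a·b on (0.2100, 0.8770) = 0.9028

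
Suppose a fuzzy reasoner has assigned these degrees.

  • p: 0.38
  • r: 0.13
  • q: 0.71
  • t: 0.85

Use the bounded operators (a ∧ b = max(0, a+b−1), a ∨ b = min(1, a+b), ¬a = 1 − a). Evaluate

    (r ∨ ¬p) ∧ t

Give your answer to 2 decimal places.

0.60

¬p = 1 − 0.38 = 0.62
r ∨ ¬p = min(1, a+b) on (0.13, 0.62) = 0.75
(r ∨ ¬p) ∧ t = max(0, a+b−1) on (0.75, 0.85) = 0.60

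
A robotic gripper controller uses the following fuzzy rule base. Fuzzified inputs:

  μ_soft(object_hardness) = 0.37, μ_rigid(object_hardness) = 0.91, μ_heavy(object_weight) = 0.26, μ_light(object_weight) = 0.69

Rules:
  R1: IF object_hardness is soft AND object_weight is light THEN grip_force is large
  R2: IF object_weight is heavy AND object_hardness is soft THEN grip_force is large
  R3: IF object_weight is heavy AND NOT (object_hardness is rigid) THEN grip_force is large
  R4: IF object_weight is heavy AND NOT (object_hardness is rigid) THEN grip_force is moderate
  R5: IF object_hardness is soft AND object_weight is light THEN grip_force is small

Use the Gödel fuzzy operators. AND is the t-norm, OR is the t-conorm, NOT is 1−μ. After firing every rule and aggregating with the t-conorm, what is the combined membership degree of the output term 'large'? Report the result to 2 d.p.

R1: soft=0.37, light=0.69; AND[min(a, b)] → w = 0.37
R2: heavy=0.26, soft=0.37; AND[min(a, b)] → w = 0.26
R3: heavy=0.26, ¬rigid=1−0.91=0.09; AND[min(a, b)] → w = 0.09
R4: heavy=0.26, ¬rigid=1−0.91=0.09; AND[min(a, b)] → w = 0.09
R5: soft=0.37, light=0.69; AND[min(a, b)] → w = 0.37
Rules with consequent 'large': {R1, R2, R3} → strengths 0.37, 0.26, 0.09
Aggregate via t-conorm [max(a, b)]: 0.37

0.37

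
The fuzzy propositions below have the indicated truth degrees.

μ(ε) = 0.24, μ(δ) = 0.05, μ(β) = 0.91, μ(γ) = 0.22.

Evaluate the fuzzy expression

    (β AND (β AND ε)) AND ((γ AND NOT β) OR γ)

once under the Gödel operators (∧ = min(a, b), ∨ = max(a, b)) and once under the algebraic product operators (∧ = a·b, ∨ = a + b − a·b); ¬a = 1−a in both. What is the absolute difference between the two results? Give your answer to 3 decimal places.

Under Gödel:
  β AND ε = min(a, b) on (0.91, 0.24) = 0.24
  β AND (β AND ε) = min(a, b) on (0.91, 0.24) = 0.24
  NOT β = 1 − 0.91 = 0.09
  γ AND NOT β = min(a, b) on (0.22, 0.09) = 0.09
  (γ AND NOT β) OR γ = max(a, b) on (0.09, 0.22) = 0.22
  (β AND (β AND ε)) AND ((γ AND NOT β) OR γ) = min(a, b) on (0.24, 0.22) = 0.22
  → value = 0.2200
Under algebraic product:
  β AND ε = a·b on (0.9100, 0.2400) = 0.2184
  β AND (β AND ε) = a·b on (0.9100, 0.2184) = 0.1987
  NOT β = 1 − 0.9100 = 0.0900
  γ AND NOT β = a·b on (0.2200, 0.0900) = 0.0198
  (γ AND NOT β) OR γ = a + b − a·b on (0.0198, 0.2200) = 0.2354
  (β AND (β AND ε)) AND ((γ AND NOT β) OR γ) = a·b on (0.1987, 0.2354) = 0.0468
  → value = 0.0468
|0.2200 − 0.0468| = 0.173

0.173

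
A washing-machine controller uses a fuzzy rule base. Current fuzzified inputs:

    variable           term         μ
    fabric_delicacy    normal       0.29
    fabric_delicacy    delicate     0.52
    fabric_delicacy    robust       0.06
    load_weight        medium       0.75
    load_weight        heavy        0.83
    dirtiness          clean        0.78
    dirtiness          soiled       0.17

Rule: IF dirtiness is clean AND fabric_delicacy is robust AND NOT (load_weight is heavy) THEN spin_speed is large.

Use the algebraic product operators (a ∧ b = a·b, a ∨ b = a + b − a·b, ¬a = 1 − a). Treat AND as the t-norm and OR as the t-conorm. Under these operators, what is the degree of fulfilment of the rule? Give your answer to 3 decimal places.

0.008

firing strength: clean=0.78, robust=0.06, ¬heavy=1−0.83=0.17; AND[a·b] → w = 0.0080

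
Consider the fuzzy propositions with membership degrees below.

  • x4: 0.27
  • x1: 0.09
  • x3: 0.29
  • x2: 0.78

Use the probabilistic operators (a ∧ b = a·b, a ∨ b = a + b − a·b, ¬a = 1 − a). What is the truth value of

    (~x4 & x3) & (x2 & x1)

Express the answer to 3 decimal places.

~x4 = 1 − 0.2700 = 0.7300
~x4 & x3 = a·b on (0.7300, 0.2900) = 0.2117
x2 & x1 = a·b on (0.7800, 0.0900) = 0.0702
(~x4 & x3) & (x2 & x1) = a·b on (0.2117, 0.0702) = 0.0149

0.015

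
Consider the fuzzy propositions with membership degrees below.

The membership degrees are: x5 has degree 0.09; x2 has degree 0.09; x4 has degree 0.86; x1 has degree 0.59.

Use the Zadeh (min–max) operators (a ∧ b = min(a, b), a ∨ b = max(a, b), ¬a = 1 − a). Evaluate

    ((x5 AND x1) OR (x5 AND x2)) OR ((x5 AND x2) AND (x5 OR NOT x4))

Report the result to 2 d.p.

0.09

x5 AND x1 = min(a, b) on (0.09, 0.59) = 0.09
x5 AND x2 = min(a, b) on (0.09, 0.09) = 0.09
(x5 AND x1) OR (x5 AND x2) = max(a, b) on (0.09, 0.09) = 0.09
x5 AND x2 = min(a, b) on (0.09, 0.09) = 0.09
NOT x4 = 1 − 0.86 = 0.14
x5 OR NOT x4 = max(a, b) on (0.09, 0.14) = 0.14
(x5 AND x2) AND (x5 OR NOT x4) = min(a, b) on (0.09, 0.14) = 0.09
((x5 AND x1) OR (x5 AND x2)) OR ((x5 AND x2) AND (x5 OR NOT x4)) = max(a, b) on (0.09, 0.09) = 0.09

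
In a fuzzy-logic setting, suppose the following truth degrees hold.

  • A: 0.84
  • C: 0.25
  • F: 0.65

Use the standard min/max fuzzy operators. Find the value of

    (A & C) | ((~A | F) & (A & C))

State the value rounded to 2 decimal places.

A & C = min(a, b) on (0.84, 0.25) = 0.25
~A = 1 − 0.84 = 0.16
~A | F = max(a, b) on (0.16, 0.65) = 0.65
A & C = min(a, b) on (0.84, 0.25) = 0.25
(~A | F) & (A & C) = min(a, b) on (0.65, 0.25) = 0.25
(A & C) | ((~A | F) & (A & C)) = max(a, b) on (0.25, 0.25) = 0.25

0.25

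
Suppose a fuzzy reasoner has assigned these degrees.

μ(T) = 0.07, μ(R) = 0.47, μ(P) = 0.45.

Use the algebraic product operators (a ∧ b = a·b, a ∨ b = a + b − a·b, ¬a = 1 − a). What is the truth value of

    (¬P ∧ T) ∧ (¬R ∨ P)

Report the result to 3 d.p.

¬P = 1 − 0.4500 = 0.5500
¬P ∧ T = a·b on (0.5500, 0.0700) = 0.0385
¬R = 1 − 0.4700 = 0.5300
¬R ∨ P = a + b − a·b on (0.5300, 0.4500) = 0.7415
(¬P ∧ T) ∧ (¬R ∨ P) = a·b on (0.0385, 0.7415) = 0.0285

0.029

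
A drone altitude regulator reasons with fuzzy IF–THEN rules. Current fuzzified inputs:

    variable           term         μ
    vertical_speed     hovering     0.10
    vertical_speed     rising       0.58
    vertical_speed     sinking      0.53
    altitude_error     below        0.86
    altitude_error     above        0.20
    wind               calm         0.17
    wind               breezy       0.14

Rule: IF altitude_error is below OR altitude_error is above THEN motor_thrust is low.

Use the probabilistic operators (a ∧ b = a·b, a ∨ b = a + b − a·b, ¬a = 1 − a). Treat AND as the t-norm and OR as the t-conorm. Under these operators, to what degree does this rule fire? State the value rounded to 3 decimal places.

0.888

firing strength: below=0.86, above=0.20; OR[a + b − a·b] → w = 0.8880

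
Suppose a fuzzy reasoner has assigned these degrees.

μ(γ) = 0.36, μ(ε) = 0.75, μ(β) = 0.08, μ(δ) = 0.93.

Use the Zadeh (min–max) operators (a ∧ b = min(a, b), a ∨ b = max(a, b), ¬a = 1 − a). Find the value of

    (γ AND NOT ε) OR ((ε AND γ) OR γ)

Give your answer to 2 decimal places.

NOT ε = 1 − 0.75 = 0.25
γ AND NOT ε = min(a, b) on (0.36, 0.25) = 0.25
ε AND γ = min(a, b) on (0.75, 0.36) = 0.36
(ε AND γ) OR γ = max(a, b) on (0.36, 0.36) = 0.36
(γ AND NOT ε) OR ((ε AND γ) OR γ) = max(a, b) on (0.25, 0.36) = 0.36

0.36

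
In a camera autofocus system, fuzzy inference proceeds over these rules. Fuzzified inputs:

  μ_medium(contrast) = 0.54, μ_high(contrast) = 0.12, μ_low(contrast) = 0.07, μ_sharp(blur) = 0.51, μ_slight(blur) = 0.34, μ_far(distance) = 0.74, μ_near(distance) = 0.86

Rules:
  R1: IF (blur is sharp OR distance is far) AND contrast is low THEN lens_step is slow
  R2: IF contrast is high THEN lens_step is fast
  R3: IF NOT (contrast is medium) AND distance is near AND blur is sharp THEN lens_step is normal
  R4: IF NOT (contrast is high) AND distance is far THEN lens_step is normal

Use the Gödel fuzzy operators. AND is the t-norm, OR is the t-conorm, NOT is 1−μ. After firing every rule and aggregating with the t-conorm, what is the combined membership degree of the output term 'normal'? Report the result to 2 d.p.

0.74

R1: (sharp=0.51 OR far=0.74) = 0.74; AND[min(a, b)] with low=0.07 → w = 0.07
R2: high=0.12 → w = 0.12
R3: ¬medium=1−0.54=0.46, near=0.86, sharp=0.51; AND[min(a, b)] → w = 0.46
R4: ¬high=1−0.12=0.88, far=0.74; AND[min(a, b)] → w = 0.74
Rules with consequent 'normal': {R3, R4} → strengths 0.46, 0.74
Aggregate via t-conorm [max(a, b)]: 0.74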